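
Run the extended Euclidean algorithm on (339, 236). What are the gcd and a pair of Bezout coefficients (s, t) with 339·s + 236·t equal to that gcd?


Euclidean algorithm on (339, 236) — divide until remainder is 0:
  339 = 1 · 236 + 103
  236 = 2 · 103 + 30
  103 = 3 · 30 + 13
  30 = 2 · 13 + 4
  13 = 3 · 4 + 1
  4 = 4 · 1 + 0
gcd(339, 236) = 1.
Track Bezout coefficients alongside the remainders: start with r₀ = 339 = a·1 + b·0 (s = 1, t = 0) and r₁ = 236 = a·0 + b·1 (s = 0, t = 1); each new remainder r_{k+1} = r_{k-1} − q_k·r_k inherits s_{k+1} = s_{k-1} − q_k·s_k, t_{k+1} = t_{k-1} − q_k·t_k, so r_k = a·s_k + b·t_k at every step:
  q = 1: r = 103, s = 1 − 1·0 = 1, t = 0 − 1·1 = -1  (check: 339·1 + 236·(-1) = 103)
  q = 2: r = 30, s = 0 − 2·1 = -2, t = 1 − 2·(-1) = 3  (check: 339·(-2) + 236·3 = 30)
  q = 3: r = 13, s = 1 − 3·(-2) = 7, t = -1 − 3·3 = -10  (check: 339·7 + 236·(-10) = 13)
  q = 2: r = 4, s = -2 − 2·7 = -16, t = 3 − 2·(-10) = 23  (check: 339·(-16) + 236·23 = 4)
  q = 3: r = 1, s = 7 − 3·(-16) = 55, t = -10 − 3·23 = -79  (check: 339·55 + 236·(-79) = 1)
The row with r = 1 (the gcd) gives the Bezout coefficients s = 55, t = -79.
Result: 339 · (55) + 236 · (-79) = 1.

gcd(339, 236) = 1; s = 55, t = -79 (check: 339·55 + 236·(-79) = 1).


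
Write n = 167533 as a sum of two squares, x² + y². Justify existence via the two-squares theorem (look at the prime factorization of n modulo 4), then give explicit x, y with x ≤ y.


Step 1: Factor n = 167533 = 29 · 53 · 109.
Step 2: Check the mod-4 condition on each prime factor: 29 ≡ 1 (mod 4), exponent 1; 53 ≡ 1 (mod 4), exponent 1; 109 ≡ 1 (mod 4), exponent 1.
All primes ≡ 3 (mod 4) appear to even exponent (or don't appear), so by the two-squares theorem n IS expressible as a sum of two squares.
Step 3: Build a representation. Here n = 29 · 53 · 109 is a product of primes ≡ 1 (mod 4). Each prime p ≡ 1 (mod 4) is itself a sum of two squares; find a² by testing p − a² for a perfect square:
  29: 29 − 1² = 28, 29 − 2² = 25 = 5² ⇒ 29 = 2² + 5².
  53: 53 − 1² = 52, 53 − 2² = 49 = 7² ⇒ 53 = 2² + 7².
  109: 109 − 1² = 108, 109 − 2² = 105, 109 − 3² = 100 = 10² ⇒ 109 = 3² + 10².
  Combine using the Brahmagupta–Fibonacci identity (a² + b²)(c² + d²) = (ac − bd)² + (ad + bc)² = (ac + bd)² + (ad − bc)²:
  29 · 53 = 1537: from (2² + 5²)(2² + 7²), take (2·2 − 5·7, 2·7 + 5·2) = (4 − 35, 14 + 10) = (-31, 24); dropping signs (only squares matter) gives (31, 24); check 31² + 24² = 961 + 576 = 1537 ✓.
  1537 · 109 = 167533: from (31² + 24²)(3² + 10²), take (31·3 − 24·10, 31·10 + 24·3) = (93 − 240, 310 + 72) = (-147, 382); dropping signs (only squares matter) gives (147, 382); check 147² + 382² = 21609 + 145924 = 167533 ✓.
Step 4: Order so x ≤ y and verify: 147² + 382² = 21609 + 145924 = 167533 = n. ✓

n = 167533 = 147² + 382² (one valid representation with x ≤ y).


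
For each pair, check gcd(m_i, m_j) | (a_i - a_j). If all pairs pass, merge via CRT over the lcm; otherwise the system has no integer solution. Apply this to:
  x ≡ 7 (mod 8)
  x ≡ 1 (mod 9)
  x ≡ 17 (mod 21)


Moduli 8, 9, 21 are not pairwise coprime, so CRT works modulo lcm(m_i) when all pairwise compatibility conditions hold.
Pairwise compatibility: gcd(m_i, m_j) must divide a_i - a_j for every pair.
Merge one congruence at a time:
  Start: x ≡ 7 (mod 8).
  Combine with x ≡ 1 (mod 9): gcd(8, 9) = 1; 1 - 7 = -6, which IS divisible by 1, so compatible.
    Write x = 7 + 8·t and substitute into x ≡ 1 (mod 9): 8·t ≡ 1 − 7 = -6 (mod 9).
    Reduce coefficients mod 9: 8·t ≡ 3 (mod 9).
    The inverse of 8 mod 9 is 8 (since 8·8 = 64 = 7·9 + 1), so t ≡ 8·3 = 24 ≡ 6 (mod 9).
    Then x = 7 + 8·6 = 55, valid modulo lcm(8, 9) = 72: x ≡ 55 (mod 72).
  Combine with x ≡ 17 (mod 21): gcd(72, 21) = 3, and 17 - 55 = -38 is NOT divisible by 3.
    ⇒ system is inconsistent (no integer solution).

No solution (the system is inconsistent).


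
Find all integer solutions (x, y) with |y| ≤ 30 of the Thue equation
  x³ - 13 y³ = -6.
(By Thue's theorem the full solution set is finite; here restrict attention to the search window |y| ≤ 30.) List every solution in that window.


The equation is x³ - 13y³ = -6. For fixed y, x³ = 13·y³ − 6, so a solution requires the RHS to be a perfect cube.
Strategy: iterate y from -30 to 30, compute RHS = 13·y³ − 6, and check whether it is a (positive or negative) perfect cube.
Check small values of y:
  y = 0: RHS = -6 is not a perfect cube.
  y = 1: RHS = 7 is not a perfect cube.
  y = -1: RHS = -19 is not a perfect cube.
  y = 2: RHS = 98 is not a perfect cube.
  y = -2: RHS = -110 is not a perfect cube.
  y = 3: RHS = 345 is not a perfect cube.
  y = -3: RHS = -357 is not a perfect cube.
Continuing the search up to |y| = 30 finds no solutions either.
No (x, y) in the scanned range satisfies the equation.

No integer solutions with |y| ≤ 30.


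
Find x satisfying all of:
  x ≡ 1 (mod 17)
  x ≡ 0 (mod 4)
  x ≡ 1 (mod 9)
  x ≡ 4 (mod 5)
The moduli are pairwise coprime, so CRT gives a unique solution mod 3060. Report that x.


Product of moduli M = 17 · 4 · 9 · 5 = 3060.
Merge one congruence at a time:
  Start: x ≡ 1 (mod 17).
  Combine with x ≡ 0 (mod 4); new modulus lcm = 68.
    Write x = 1 + 17·t and substitute into x ≡ 0 (mod 4): 17·t ≡ 0 − 1 = -1 (mod 4).
    Reduce coefficients mod 4: 1·t ≡ 3 (mod 4).
    So t ≡ 3 (mod 4).
    Then x = 1 + 17·3 = 52, valid modulo lcm(17, 4) = 68: x ≡ 52 (mod 68).
  Combine with x ≡ 1 (mod 9); new modulus lcm = 612.
    Write x = 52 + 68·t and substitute into x ≡ 1 (mod 9): 68·t ≡ 1 − 52 = -51 (mod 9).
    Reduce coefficients mod 9: 5·t ≡ 3 (mod 9).
    The inverse of 5 mod 9 is 2 (since 5·2 = 10 = 1·9 + 1), so t ≡ 2·3 = 6 ≡ 6 (mod 9).
    Then x = 52 + 68·6 = 460, valid modulo lcm(68, 9) = 612: x ≡ 460 (mod 612).
  Combine with x ≡ 4 (mod 5); new modulus lcm = 3060.
    Write x = 460 + 612·t and substitute into x ≡ 4 (mod 5): 612·t ≡ 4 − 460 = -456 (mod 5).
    Reduce coefficients mod 5: 2·t ≡ 4 (mod 5).
    The inverse of 2 mod 5 is 3 (since 2·3 = 6 = 1·5 + 1), so t ≡ 3·4 = 12 ≡ 2 (mod 5).
    Then x = 460 + 612·2 = 1684, valid modulo lcm(612, 5) = 3060: x ≡ 1684 (mod 3060).
Verify against each original: 1684 mod 17 = 1, 1684 mod 4 = 0, 1684 mod 9 = 1, 1684 mod 5 = 4.

x ≡ 1684 (mod 3060).


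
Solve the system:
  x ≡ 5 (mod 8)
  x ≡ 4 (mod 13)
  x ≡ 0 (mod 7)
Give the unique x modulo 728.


Moduli 8, 13, 7 are pairwise coprime; by CRT there is a unique solution modulo M = 8 · 13 · 7 = 728.
Solve pairwise, accumulating the modulus:
  Start with x ≡ 5 (mod 8).
  Combine with x ≡ 4 (mod 13): since gcd(8, 13) = 1, we get a unique residue mod 104.
    Write x = 5 + 8·t and substitute into x ≡ 4 (mod 13): 8·t ≡ 4 − 5 = -1 (mod 13).
    Reduce coefficients mod 13: 8·t ≡ 12 (mod 13).
    The inverse of 8 mod 13 is 5 (since 8·5 = 40 = 3·13 + 1), so t ≡ 5·12 = 60 ≡ 8 (mod 13).
    Then x = 5 + 8·8 = 69, valid modulo lcm(8, 13) = 104: x ≡ 69 (mod 104).
  Combine with x ≡ 0 (mod 7): since gcd(104, 7) = 1, we get a unique residue mod 728.
    Write x = 69 + 104·t and substitute into x ≡ 0 (mod 7): 104·t ≡ 0 − 69 = -69 (mod 7).
    Reduce coefficients mod 7: 6·t ≡ 1 (mod 7).
    The inverse of 6 mod 7 is 6 (since 6·6 = 36 = 5·7 + 1), so t ≡ 6·1 = 6 ≡ 6 (mod 7).
    Then x = 69 + 104·6 = 693, valid modulo lcm(104, 7) = 728: x ≡ 693 (mod 728).
Verify: 693 mod 8 = 5 ✓, 693 mod 13 = 4 ✓, 693 mod 7 = 0 ✓.

x ≡ 693 (mod 728).


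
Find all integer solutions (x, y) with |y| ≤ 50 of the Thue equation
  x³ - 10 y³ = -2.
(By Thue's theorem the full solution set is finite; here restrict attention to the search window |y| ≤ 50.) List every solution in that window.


The equation is x³ - 10y³ = -2. For fixed y, x³ = 10·y³ − 2, so a solution requires the RHS to be a perfect cube.
Strategy: iterate y from -50 to 50, compute RHS = 10·y³ − 2, and check whether it is a (positive or negative) perfect cube.
Check small values of y:
  y = 0: RHS = -2 is not a perfect cube.
  y = 1: RHS = 8 = (2)³ ⇒ x = 2 works.
  y = -1: RHS = -12 is not a perfect cube.
  y = 2: RHS = 78 is not a perfect cube.
  y = -2: RHS = -82 is not a perfect cube.
  y = 3: RHS = 268 is not a perfect cube.
  y = -3: RHS = -272 is not a perfect cube.
Continuing the search up to |y| = 50 finds no further solutions beyond those listed.
Collected solutions: (2, 1).

Solutions (with |y| ≤ 50): (2, 1).


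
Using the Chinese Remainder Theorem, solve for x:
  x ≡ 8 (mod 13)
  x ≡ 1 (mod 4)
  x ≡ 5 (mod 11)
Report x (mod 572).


Moduli 13, 4, 11 are pairwise coprime; by CRT there is a unique solution modulo M = 13 · 4 · 11 = 572.
Solve pairwise, accumulating the modulus:
  Start with x ≡ 8 (mod 13).
  Combine with x ≡ 1 (mod 4): since gcd(13, 4) = 1, we get a unique residue mod 52.
    Write x = 8 + 13·t and substitute into x ≡ 1 (mod 4): 13·t ≡ 1 − 8 = -7 (mod 4).
    Reduce coefficients mod 4: 1·t ≡ 1 (mod 4).
    So t ≡ 1 (mod 4).
    Then x = 8 + 13·1 = 21, valid modulo lcm(13, 4) = 52: x ≡ 21 (mod 52).
  Combine with x ≡ 5 (mod 11): since gcd(52, 11) = 1, we get a unique residue mod 572.
    Write x = 21 + 52·t and substitute into x ≡ 5 (mod 11): 52·t ≡ 5 − 21 = -16 (mod 11).
    Reduce coefficients mod 11: 8·t ≡ 6 (mod 11).
    The inverse of 8 mod 11 is 7 (since 8·7 = 56 = 5·11 + 1), so t ≡ 7·6 = 42 ≡ 9 (mod 11).
    Then x = 21 + 52·9 = 489, valid modulo lcm(52, 11) = 572: x ≡ 489 (mod 572).
Verify: 489 mod 13 = 8 ✓, 489 mod 4 = 1 ✓, 489 mod 11 = 5 ✓.

x ≡ 489 (mod 572).


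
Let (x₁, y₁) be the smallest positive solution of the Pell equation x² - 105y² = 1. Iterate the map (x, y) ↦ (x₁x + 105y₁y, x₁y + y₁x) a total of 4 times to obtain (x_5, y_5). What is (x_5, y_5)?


Step 1: Find the fundamental solution (x₁, y₁) of x² - 105y² = 1.
  Expand √105 as a continued fraction. a₀ = ⌊√105⌋ = 10; iterate m_{k+1} = d_k·a_k − m_k, d_{k+1} = (105 − m_{k+1}²)/d_k, a_{k+1} = ⌊(a₀ + m_{k+1})/d_{k+1}⌋ (starting m₀ = 0, d₀ = 1), with convergents p_k = a_k·p_{k-1} + p_{k-2}, q_k = a_k·q_{k-1} + q_{k-2} (p₋₁ = 1, q₋₁ = 0):
  k = 0: a₀ = 10; p₀/q₀ = 10/1; p₀² − 105·q₀² = 100 − 105 = -5.
  k = 1: m = 10, d = 5, a = ⌊(10 + 10)/5⌋ = 4; p/q = (4·10 + 1)/(4·1 + 0) = 41/4; p² − 105·q² = 1681 − 1680 = 1.
  The first convergent with p² − 105·q² = 1 gives the fundamental solution (x₁, y₁) = (41, 4).
Step 2: Apply the recurrence (x_{n+1}, y_{n+1}) = (x₁x_n + 105y₁y_n, x₁y_n + y₁x_n) repeatedly.
  From (x_1, y_1) = (41, 4): x_2 = 41·41 + 105·4·4 = 3361; y_2 = 41·4 + 4·41 = 328.
  From (x_2, y_2) = (3361, 328): x_3 = 41·3361 + 105·4·328 = 275561; y_3 = 41·328 + 4·3361 = 26892.
  From (x_3, y_3) = (275561, 26892): x_4 = 41·275561 + 105·4·26892 = 22592641; y_4 = 41·26892 + 4·275561 = 2204816.
  From (x_4, y_4) = (22592641, 2204816): x_5 = 41·22592641 + 105·4·2204816 = 1852321001; y_5 = 41·2204816 + 4·22592641 = 180768020.
Step 3: Verify x_5² - 105·y_5² = 3431093090745642001 - 3431093090745642000 = 1 (should be 1). ✓

(x_1, y_1) = (41, 4); (x_5, y_5) = (1852321001, 180768020).


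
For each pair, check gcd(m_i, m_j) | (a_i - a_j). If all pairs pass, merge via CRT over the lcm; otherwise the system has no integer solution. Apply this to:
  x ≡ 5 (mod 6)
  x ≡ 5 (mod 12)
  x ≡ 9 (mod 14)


Moduli 6, 12, 14 are not pairwise coprime, so CRT works modulo lcm(m_i) when all pairwise compatibility conditions hold.
Pairwise compatibility: gcd(m_i, m_j) must divide a_i - a_j for every pair.
Merge one congruence at a time:
  Start: x ≡ 5 (mod 6).
  Combine with x ≡ 5 (mod 12): gcd(6, 12) = 6; 5 - 5 = 0, which IS divisible by 6, so compatible.
    Write x = 5 + 6·t and substitute into x ≡ 5 (mod 12): 6·t ≡ 5 − 5 = 0 (mod 12).
    Divide the congruence (and modulus) by g = 6: 1·t ≡ 0 (mod 2).
    So t ≡ 0 (mod 2).
    Then x = 5 + 6·0 = 5, valid modulo lcm(6, 12) = 12: x ≡ 5 (mod 12).
  Combine with x ≡ 9 (mod 14): gcd(12, 14) = 2; 9 - 5 = 4, which IS divisible by 2, so compatible.
    Write x = 5 + 12·t and substitute into x ≡ 9 (mod 14): 12·t ≡ 9 − 5 = 4 (mod 14).
    Divide the congruence (and modulus) by g = 2: 6·t ≡ 2 (mod 7).
    The inverse of 6 mod 7 is 6 (since 6·6 = 36 = 5·7 + 1), so t ≡ 6·2 = 12 ≡ 5 (mod 7).
    Then x = 5 + 12·5 = 65, valid modulo lcm(12, 14) = 84: x ≡ 65 (mod 84).
Verify: 65 mod 6 = 5, 65 mod 12 = 5, 65 mod 14 = 9.

x ≡ 65 (mod 84).


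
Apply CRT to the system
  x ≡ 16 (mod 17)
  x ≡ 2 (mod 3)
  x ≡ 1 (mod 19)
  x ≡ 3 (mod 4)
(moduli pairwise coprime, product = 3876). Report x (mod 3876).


Product of moduli M = 17 · 3 · 19 · 4 = 3876.
Merge one congruence at a time:
  Start: x ≡ 16 (mod 17).
  Combine with x ≡ 2 (mod 3); new modulus lcm = 51.
    Write x = 16 + 17·t and substitute into x ≡ 2 (mod 3): 17·t ≡ 2 − 16 = -14 (mod 3).
    Reduce coefficients mod 3: 2·t ≡ 1 (mod 3).
    The inverse of 2 mod 3 is 2 (since 2·2 = 4 = 1·3 + 1), so t ≡ 2·1 = 2 ≡ 2 (mod 3).
    Then x = 16 + 17·2 = 50, valid modulo lcm(17, 3) = 51: x ≡ 50 (mod 51).
  Combine with x ≡ 1 (mod 19); new modulus lcm = 969.
    Write x = 50 + 51·t and substitute into x ≡ 1 (mod 19): 51·t ≡ 1 − 50 = -49 (mod 19).
    Reduce coefficients mod 19: 13·t ≡ 8 (mod 19).
    The inverse of 13 mod 19 is 3 (since 13·3 = 39 = 2·19 + 1), so t ≡ 3·8 = 24 ≡ 5 (mod 19).
    Then x = 50 + 51·5 = 305, valid modulo lcm(51, 19) = 969: x ≡ 305 (mod 969).
  Combine with x ≡ 3 (mod 4); new modulus lcm = 3876.
    Write x = 305 + 969·t and substitute into x ≡ 3 (mod 4): 969·t ≡ 3 − 305 = -302 (mod 4).
    Reduce coefficients mod 4: 1·t ≡ 2 (mod 4).
    So t ≡ 2 (mod 4).
    Then x = 305 + 969·2 = 2243, valid modulo lcm(969, 4) = 3876: x ≡ 2243 (mod 3876).
Verify against each original: 2243 mod 17 = 16, 2243 mod 3 = 2, 2243 mod 19 = 1, 2243 mod 4 = 3.

x ≡ 2243 (mod 3876).


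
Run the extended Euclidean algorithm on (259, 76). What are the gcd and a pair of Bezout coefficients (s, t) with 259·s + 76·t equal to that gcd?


Euclidean algorithm on (259, 76) — divide until remainder is 0:
  259 = 3 · 76 + 31
  76 = 2 · 31 + 14
  31 = 2 · 14 + 3
  14 = 4 · 3 + 2
  3 = 1 · 2 + 1
  2 = 2 · 1 + 0
gcd(259, 76) = 1.
Track Bezout coefficients alongside the remainders: start with r₀ = 259 = a·1 + b·0 (s = 1, t = 0) and r₁ = 76 = a·0 + b·1 (s = 0, t = 1); each new remainder r_{k+1} = r_{k-1} − q_k·r_k inherits s_{k+1} = s_{k-1} − q_k·s_k, t_{k+1} = t_{k-1} − q_k·t_k, so r_k = a·s_k + b·t_k at every step:
  q = 3: r = 31, s = 1 − 3·0 = 1, t = 0 − 3·1 = -3  (check: 259·1 + 76·(-3) = 31)
  q = 2: r = 14, s = 0 − 2·1 = -2, t = 1 − 2·(-3) = 7  (check: 259·(-2) + 76·7 = 14)
  q = 2: r = 3, s = 1 − 2·(-2) = 5, t = -3 − 2·7 = -17  (check: 259·5 + 76·(-17) = 3)
  q = 4: r = 2, s = -2 − 4·5 = -22, t = 7 − 4·(-17) = 75  (check: 259·(-22) + 76·75 = 2)
  q = 1: r = 1, s = 5 − 1·(-22) = 27, t = -17 − 1·75 = -92  (check: 259·27 + 76·(-92) = 1)
The row with r = 1 (the gcd) gives the Bezout coefficients s = 27, t = -92.
Result: 259 · (27) + 76 · (-92) = 1.

gcd(259, 76) = 1; s = 27, t = -92 (check: 259·27 + 76·(-92) = 1).


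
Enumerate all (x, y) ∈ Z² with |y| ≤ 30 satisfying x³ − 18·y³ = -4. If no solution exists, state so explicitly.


The equation is x³ - 18y³ = -4. For fixed y, x³ = 18·y³ − 4, so a solution requires the RHS to be a perfect cube.
Strategy: iterate y from -30 to 30, compute RHS = 18·y³ − 4, and check whether it is a (positive or negative) perfect cube.
Check small values of y:
  y = 0: RHS = -4 is not a perfect cube.
  y = 1: RHS = 14 is not a perfect cube.
  y = -1: RHS = -22 is not a perfect cube.
  y = 2: RHS = 140 is not a perfect cube.
  y = -2: RHS = -148 is not a perfect cube.
  y = 3: RHS = 482 is not a perfect cube.
  y = -3: RHS = -490 is not a perfect cube.
Continuing the search up to |y| = 30 finds no solutions either.
No (x, y) in the scanned range satisfies the equation.

No integer solutions with |y| ≤ 30.


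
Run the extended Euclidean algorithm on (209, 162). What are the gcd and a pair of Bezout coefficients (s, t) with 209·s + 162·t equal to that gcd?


Euclidean algorithm on (209, 162) — divide until remainder is 0:
  209 = 1 · 162 + 47
  162 = 3 · 47 + 21
  47 = 2 · 21 + 5
  21 = 4 · 5 + 1
  5 = 5 · 1 + 0
gcd(209, 162) = 1.
Track Bezout coefficients alongside the remainders: start with r₀ = 209 = a·1 + b·0 (s = 1, t = 0) and r₁ = 162 = a·0 + b·1 (s = 0, t = 1); each new remainder r_{k+1} = r_{k-1} − q_k·r_k inherits s_{k+1} = s_{k-1} − q_k·s_k, t_{k+1} = t_{k-1} − q_k·t_k, so r_k = a·s_k + b·t_k at every step:
  q = 1: r = 47, s = 1 − 1·0 = 1, t = 0 − 1·1 = -1  (check: 209·1 + 162·(-1) = 47)
  q = 3: r = 21, s = 0 − 3·1 = -3, t = 1 − 3·(-1) = 4  (check: 209·(-3) + 162·4 = 21)
  q = 2: r = 5, s = 1 − 2·(-3) = 7, t = -1 − 2·4 = -9  (check: 209·7 + 162·(-9) = 5)
  q = 4: r = 1, s = -3 − 4·7 = -31, t = 4 − 4·(-9) = 40  (check: 209·(-31) + 162·40 = 1)
The row with r = 1 (the gcd) gives the Bezout coefficients s = -31, t = 40.
Result: 209 · (-31) + 162 · (40) = 1.

gcd(209, 162) = 1; s = -31, t = 40 (check: 209·(-31) + 162·40 = 1).


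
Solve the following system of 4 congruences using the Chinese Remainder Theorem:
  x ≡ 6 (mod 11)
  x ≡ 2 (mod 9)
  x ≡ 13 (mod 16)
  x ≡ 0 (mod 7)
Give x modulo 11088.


Product of moduli M = 11 · 9 · 16 · 7 = 11088.
Merge one congruence at a time:
  Start: x ≡ 6 (mod 11).
  Combine with x ≡ 2 (mod 9); new modulus lcm = 99.
    Write x = 6 + 11·t and substitute into x ≡ 2 (mod 9): 11·t ≡ 2 − 6 = -4 (mod 9).
    Reduce coefficients mod 9: 2·t ≡ 5 (mod 9).
    The inverse of 2 mod 9 is 5 (since 2·5 = 10 = 1·9 + 1), so t ≡ 5·5 = 25 ≡ 7 (mod 9).
    Then x = 6 + 11·7 = 83, valid modulo lcm(11, 9) = 99: x ≡ 83 (mod 99).
  Combine with x ≡ 13 (mod 16); new modulus lcm = 1584.
    Write x = 83 + 99·t and substitute into x ≡ 13 (mod 16): 99·t ≡ 13 − 83 = -70 (mod 16).
    Reduce coefficients mod 16: 3·t ≡ 10 (mod 16).
    The inverse of 3 mod 16 is 11 (since 3·11 = 33 = 2·16 + 1), so t ≡ 11·10 = 110 ≡ 14 (mod 16).
    Then x = 83 + 99·14 = 1469, valid modulo lcm(99, 16) = 1584: x ≡ 1469 (mod 1584).
  Combine with x ≡ 0 (mod 7); new modulus lcm = 11088.
    Write x = 1469 + 1584·t and substitute into x ≡ 0 (mod 7): 1584·t ≡ 0 − 1469 = -1469 (mod 7).
    Reduce coefficients mod 7: 2·t ≡ 1 (mod 7).
    The inverse of 2 mod 7 is 4 (since 2·4 = 8 = 1·7 + 1), so t ≡ 4·1 = 4 ≡ 4 (mod 7).
    Then x = 1469 + 1584·4 = 7805, valid modulo lcm(1584, 7) = 11088: x ≡ 7805 (mod 11088).
Verify against each original: 7805 mod 11 = 6, 7805 mod 9 = 2, 7805 mod 16 = 13, 7805 mod 7 = 0.

x ≡ 7805 (mod 11088).


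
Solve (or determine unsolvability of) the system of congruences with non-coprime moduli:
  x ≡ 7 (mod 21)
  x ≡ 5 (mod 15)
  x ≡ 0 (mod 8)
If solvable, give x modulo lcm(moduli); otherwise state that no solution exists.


Moduli 21, 15, 8 are not pairwise coprime, so CRT works modulo lcm(m_i) when all pairwise compatibility conditions hold.
Pairwise compatibility: gcd(m_i, m_j) must divide a_i - a_j for every pair.
Merge one congruence at a time:
  Start: x ≡ 7 (mod 21).
  Combine with x ≡ 5 (mod 15): gcd(21, 15) = 3, and 5 - 7 = -2 is NOT divisible by 3.
    ⇒ system is inconsistent (no integer solution).

No solution (the system is inconsistent).


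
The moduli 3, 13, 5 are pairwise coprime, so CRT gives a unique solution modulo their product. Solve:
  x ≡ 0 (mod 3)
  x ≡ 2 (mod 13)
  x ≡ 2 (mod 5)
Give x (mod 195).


Moduli 3, 13, 5 are pairwise coprime; by CRT there is a unique solution modulo M = 3 · 13 · 5 = 195.
Solve pairwise, accumulating the modulus:
  Start with x ≡ 0 (mod 3).
  Combine with x ≡ 2 (mod 13): since gcd(3, 13) = 1, we get a unique residue mod 39.
    Write x = 0 + 3·t and substitute into x ≡ 2 (mod 13): 3·t ≡ 2 − 0 = 2 (mod 13).
    The inverse of 3 mod 13 is 9 (since 3·9 = 27 = 2·13 + 1), so t ≡ 9·2 = 18 ≡ 5 (mod 13).
    Then x = 0 + 3·5 = 15, valid modulo lcm(3, 13) = 39: x ≡ 15 (mod 39).
  Combine with x ≡ 2 (mod 5): since gcd(39, 5) = 1, we get a unique residue mod 195.
    Write x = 15 + 39·t and substitute into x ≡ 2 (mod 5): 39·t ≡ 2 − 15 = -13 (mod 5).
    Reduce coefficients mod 5: 4·t ≡ 2 (mod 5).
    The inverse of 4 mod 5 is 4 (since 4·4 = 16 = 3·5 + 1), so t ≡ 4·2 = 8 ≡ 3 (mod 5).
    Then x = 15 + 39·3 = 132, valid modulo lcm(39, 5) = 195: x ≡ 132 (mod 195).
Verify: 132 mod 3 = 0 ✓, 132 mod 13 = 2 ✓, 132 mod 5 = 2 ✓.

x ≡ 132 (mod 195).


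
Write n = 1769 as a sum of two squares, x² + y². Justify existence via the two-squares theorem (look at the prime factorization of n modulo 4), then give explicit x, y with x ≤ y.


Step 1: Factor n = 1769 = 29 · 61.
Step 2: Check the mod-4 condition on each prime factor: 29 ≡ 1 (mod 4), exponent 1; 61 ≡ 1 (mod 4), exponent 1.
All primes ≡ 3 (mod 4) appear to even exponent (or don't appear), so by the two-squares theorem n IS expressible as a sum of two squares.
Step 3: Build a representation. Here n = 29 · 61 is a product of primes ≡ 1 (mod 4). Each prime p ≡ 1 (mod 4) is itself a sum of two squares; find a² by testing p − a² for a perfect square:
  29: 29 − 1² = 28, 29 − 2² = 25 = 5² ⇒ 29 = 2² + 5².
  61: 61 − 1² = 60, 61 − 2² = 57, 61 − 3² = 52, 61 − 4² = 45, 61 − 5² = 36 = 6² ⇒ 61 = 5² + 6².
  Combine using the Brahmagupta–Fibonacci identity (a² + b²)(c² + d²) = (ac − bd)² + (ad + bc)² = (ac + bd)² + (ad − bc)²:
  29 · 61 = 1769: from (2² + 5²)(5² + 6²), take (2·5 − 5·6, 2·6 + 5·5) = (10 − 30, 12 + 25) = (-20, 37); dropping signs (only squares matter) gives (20, 37); check 20² + 37² = 400 + 1369 = 1769 ✓.
Step 4: Order so x ≤ y and verify: 20² + 37² = 400 + 1369 = 1769 = n. ✓

n = 1769 = 20² + 37² (one valid representation with x ≤ y).


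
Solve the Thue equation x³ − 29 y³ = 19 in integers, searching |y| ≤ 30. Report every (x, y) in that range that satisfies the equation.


The equation is x³ - 29y³ = 19. For fixed y, x³ = 29·y³ + 19, so a solution requires the RHS to be a perfect cube.
Strategy: iterate y from -30 to 30, compute RHS = 29·y³ + 19, and check whether it is a (positive or negative) perfect cube.
Check small values of y:
  y = 0: RHS = 19 is not a perfect cube.
  y = 1: RHS = 48 is not a perfect cube.
  y = -1: RHS = -10 is not a perfect cube.
  y = 2: RHS = 251 is not a perfect cube.
  y = -2: RHS = -213 is not a perfect cube.
  y = 3: RHS = 802 is not a perfect cube.
  y = -3: RHS = -764 is not a perfect cube.
Continuing the search up to |y| = 30 finds no solutions either.
No (x, y) in the scanned range satisfies the equation.

No integer solutions with |y| ≤ 30.


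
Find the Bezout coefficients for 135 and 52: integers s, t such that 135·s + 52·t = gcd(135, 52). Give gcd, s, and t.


Euclidean algorithm on (135, 52) — divide until remainder is 0:
  135 = 2 · 52 + 31
  52 = 1 · 31 + 21
  31 = 1 · 21 + 10
  21 = 2 · 10 + 1
  10 = 10 · 1 + 0
gcd(135, 52) = 1.
Track Bezout coefficients alongside the remainders: start with r₀ = 135 = a·1 + b·0 (s = 1, t = 0) and r₁ = 52 = a·0 + b·1 (s = 0, t = 1); each new remainder r_{k+1} = r_{k-1} − q_k·r_k inherits s_{k+1} = s_{k-1} − q_k·s_k, t_{k+1} = t_{k-1} − q_k·t_k, so r_k = a·s_k + b·t_k at every step:
  q = 2: r = 31, s = 1 − 2·0 = 1, t = 0 − 2·1 = -2  (check: 135·1 + 52·(-2) = 31)
  q = 1: r = 21, s = 0 − 1·1 = -1, t = 1 − 1·(-2) = 3  (check: 135·(-1) + 52·3 = 21)
  q = 1: r = 10, s = 1 − 1·(-1) = 2, t = -2 − 1·3 = -5  (check: 135·2 + 52·(-5) = 10)
  q = 2: r = 1, s = -1 − 2·2 = -5, t = 3 − 2·(-5) = 13  (check: 135·(-5) + 52·13 = 1)
The row with r = 1 (the gcd) gives the Bezout coefficients s = -5, t = 13.
Result: 135 · (-5) + 52 · (13) = 1.

gcd(135, 52) = 1; s = -5, t = 13 (check: 135·(-5) + 52·13 = 1).


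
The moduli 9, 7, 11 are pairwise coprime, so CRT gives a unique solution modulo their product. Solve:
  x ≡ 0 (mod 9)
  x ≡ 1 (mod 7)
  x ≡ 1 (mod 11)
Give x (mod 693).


Moduli 9, 7, 11 are pairwise coprime; by CRT there is a unique solution modulo M = 9 · 7 · 11 = 693.
Solve pairwise, accumulating the modulus:
  Start with x ≡ 0 (mod 9).
  Combine with x ≡ 1 (mod 7): since gcd(9, 7) = 1, we get a unique residue mod 63.
    Write x = 0 + 9·t and substitute into x ≡ 1 (mod 7): 9·t ≡ 1 − 0 = 1 (mod 7).
    Reduce coefficients mod 7: 2·t ≡ 1 (mod 7).
    The inverse of 2 mod 7 is 4 (since 2·4 = 8 = 1·7 + 1), so t ≡ 4·1 = 4 ≡ 4 (mod 7).
    Then x = 0 + 9·4 = 36, valid modulo lcm(9, 7) = 63: x ≡ 36 (mod 63).
  Combine with x ≡ 1 (mod 11): since gcd(63, 11) = 1, we get a unique residue mod 693.
    Write x = 36 + 63·t and substitute into x ≡ 1 (mod 11): 63·t ≡ 1 − 36 = -35 (mod 11).
    Reduce coefficients mod 11: 8·t ≡ 9 (mod 11).
    The inverse of 8 mod 11 is 7 (since 8·7 = 56 = 5·11 + 1), so t ≡ 7·9 = 63 ≡ 8 (mod 11).
    Then x = 36 + 63·8 = 540, valid modulo lcm(63, 11) = 693: x ≡ 540 (mod 693).
Verify: 540 mod 9 = 0 ✓, 540 mod 7 = 1 ✓, 540 mod 11 = 1 ✓.

x ≡ 540 (mod 693).


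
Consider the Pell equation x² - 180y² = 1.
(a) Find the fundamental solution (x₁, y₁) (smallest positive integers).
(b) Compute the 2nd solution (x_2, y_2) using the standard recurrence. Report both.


Step 1: Find the fundamental solution (x₁, y₁) of x² - 180y² = 1.
  Expand √180 as a continued fraction. a₀ = ⌊√180⌋ = 13; iterate m_{k+1} = d_k·a_k − m_k, d_{k+1} = (180 − m_{k+1}²)/d_k, a_{k+1} = ⌊(a₀ + m_{k+1})/d_{k+1}⌋ (starting m₀ = 0, d₀ = 1), with convergents p_k = a_k·p_{k-1} + p_{k-2}, q_k = a_k·q_{k-1} + q_{k-2} (p₋₁ = 1, q₋₁ = 0):
  k = 0: a₀ = 13; p₀/q₀ = 13/1; p₀² − 180·q₀² = 169 − 180 = -11.
  k = 1: m = 13, d = 11, a = ⌊(13 + 13)/11⌋ = 2; p/q = (2·13 + 1)/(2·1 + 0) = 27/2; p² − 180·q² = 729 − 720 = 9.
  k = 2: m = 9, d = 9, a = ⌊(13 + 9)/9⌋ = 2; p/q = (2·27 + 13)/(2·2 + 1) = 67/5; p² − 180·q² = 4489 − 4500 = -11.
  k = 3: m = 9, d = 11, a = ⌊(13 + 9)/11⌋ = 2; p/q = (2·67 + 27)/(2·5 + 2) = 161/12; p² − 180·q² = 25921 − 25920 = 1.
  The first convergent with p² − 180·q² = 1 gives the fundamental solution (x₁, y₁) = (161, 12).
Step 2: Apply the recurrence (x_{n+1}, y_{n+1}) = (x₁x_n + 180y₁y_n, x₁y_n + y₁x_n) repeatedly.
  From (x_1, y_1) = (161, 12): x_2 = 161·161 + 180·12·12 = 51841; y_2 = 161·12 + 12·161 = 3864.
Step 3: Verify x_2² - 180·y_2² = 2687489281 - 2687489280 = 1 (should be 1). ✓

(x_1, y_1) = (161, 12); (x_2, y_2) = (51841, 3864).


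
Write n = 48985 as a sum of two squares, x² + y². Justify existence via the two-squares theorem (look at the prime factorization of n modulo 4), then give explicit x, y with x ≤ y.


Step 1: Factor n = 48985 = 5 · 97 · 101.
Step 2: Check the mod-4 condition on each prime factor: 5 ≡ 1 (mod 4), exponent 1; 97 ≡ 1 (mod 4), exponent 1; 101 ≡ 1 (mod 4), exponent 1.
All primes ≡ 3 (mod 4) appear to even exponent (or don't appear), so by the two-squares theorem n IS expressible as a sum of two squares.
Step 3: Build a representation. Here n = 5 · 97 · 101 is a product of primes ≡ 1 (mod 4). Each prime p ≡ 1 (mod 4) is itself a sum of two squares; find a² by testing p − a² for a perfect square:
  5: 5 − 1² = 4 = 2² ⇒ 5 = 1² + 2².
  97: 97 − 1² = 96, 97 − 2² = 93, 97 − 3² = 88, 97 − 4² = 81 = 9² ⇒ 97 = 4² + 9².
  101: 101 − 1² = 100 = 10² ⇒ 101 = 1² + 10².
  Combine using the Brahmagupta–Fibonacci identity (a² + b²)(c² + d²) = (ac − bd)² + (ad + bc)² = (ac + bd)² + (ad − bc)²:
  5 · 97 = 485: from (1² + 2²)(4² + 9²), take (1·4 − 2·9, 1·9 + 2·4) = (4 − 18, 9 + 8) = (-14, 17); dropping signs (only squares matter) gives (14, 17); check 14² + 17² = 196 + 289 = 485 ✓.
  485 · 101 = 48985: from (14² + 17²)(1² + 10²), take (14·1 − 17·10, 14·10 + 17·1) = (14 − 170, 140 + 17) = (-156, 157); dropping signs (only squares matter) gives (156, 157); check 156² + 157² = 24336 + 24649 = 48985 ✓.
Step 4: Order so x ≤ y and verify: 156² + 157² = 24336 + 24649 = 48985 = n. ✓

n = 48985 = 156² + 157² (one valid representation with x ≤ y).


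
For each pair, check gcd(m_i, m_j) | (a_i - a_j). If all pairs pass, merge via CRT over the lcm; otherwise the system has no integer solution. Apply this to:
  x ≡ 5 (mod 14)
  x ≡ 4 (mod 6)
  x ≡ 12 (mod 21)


Moduli 14, 6, 21 are not pairwise coprime, so CRT works modulo lcm(m_i) when all pairwise compatibility conditions hold.
Pairwise compatibility: gcd(m_i, m_j) must divide a_i - a_j for every pair.
Merge one congruence at a time:
  Start: x ≡ 5 (mod 14).
  Combine with x ≡ 4 (mod 6): gcd(14, 6) = 2, and 4 - 5 = -1 is NOT divisible by 2.
    ⇒ system is inconsistent (no integer solution).

No solution (the system is inconsistent).


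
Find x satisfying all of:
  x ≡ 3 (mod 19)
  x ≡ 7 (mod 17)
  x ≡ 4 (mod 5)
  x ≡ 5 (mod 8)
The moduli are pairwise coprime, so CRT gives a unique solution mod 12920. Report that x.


Product of moduli M = 19 · 17 · 5 · 8 = 12920.
Merge one congruence at a time:
  Start: x ≡ 3 (mod 19).
  Combine with x ≡ 7 (mod 17); new modulus lcm = 323.
    Write x = 3 + 19·t and substitute into x ≡ 7 (mod 17): 19·t ≡ 7 − 3 = 4 (mod 17).
    Reduce coefficients mod 17: 2·t ≡ 4 (mod 17).
    The inverse of 2 mod 17 is 9 (since 2·9 = 18 = 1·17 + 1), so t ≡ 9·4 = 36 ≡ 2 (mod 17).
    Then x = 3 + 19·2 = 41, valid modulo lcm(19, 17) = 323: x ≡ 41 (mod 323).
  Combine with x ≡ 4 (mod 5); new modulus lcm = 1615.
    Write x = 41 + 323·t and substitute into x ≡ 4 (mod 5): 323·t ≡ 4 − 41 = -37 (mod 5).
    Reduce coefficients mod 5: 3·t ≡ 3 (mod 5).
    The inverse of 3 mod 5 is 2 (since 3·2 = 6 = 1·5 + 1), so t ≡ 2·3 = 6 ≡ 1 (mod 5).
    Then x = 41 + 323·1 = 364, valid modulo lcm(323, 5) = 1615: x ≡ 364 (mod 1615).
  Combine with x ≡ 5 (mod 8); new modulus lcm = 12920.
    Write x = 364 + 1615·t and substitute into x ≡ 5 (mod 8): 1615·t ≡ 5 − 364 = -359 (mod 8).
    Reduce coefficients mod 8: 7·t ≡ 1 (mod 8).
    The inverse of 7 mod 8 is 7 (since 7·7 = 49 = 6·8 + 1), so t ≡ 7·1 = 7 ≡ 7 (mod 8).
    Then x = 364 + 1615·7 = 11669, valid modulo lcm(1615, 8) = 12920: x ≡ 11669 (mod 12920).
Verify against each original: 11669 mod 19 = 3, 11669 mod 17 = 7, 11669 mod 5 = 4, 11669 mod 8 = 5.

x ≡ 11669 (mod 12920).


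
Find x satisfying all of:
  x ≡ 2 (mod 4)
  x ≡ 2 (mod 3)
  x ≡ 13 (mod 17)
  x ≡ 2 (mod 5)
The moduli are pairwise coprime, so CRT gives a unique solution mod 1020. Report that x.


Product of moduli M = 4 · 3 · 17 · 5 = 1020.
Merge one congruence at a time:
  Start: x ≡ 2 (mod 4).
  Combine with x ≡ 2 (mod 3); new modulus lcm = 12.
    Write x = 2 + 4·t and substitute into x ≡ 2 (mod 3): 4·t ≡ 2 − 2 = 0 (mod 3).
    Reduce coefficients mod 3: 1·t ≡ 0 (mod 3).
    So t ≡ 0 (mod 3).
    Then x = 2 + 4·0 = 2, valid modulo lcm(4, 3) = 12: x ≡ 2 (mod 12).
  Combine with x ≡ 13 (mod 17); new modulus lcm = 204.
    Write x = 2 + 12·t and substitute into x ≡ 13 (mod 17): 12·t ≡ 13 − 2 = 11 (mod 17).
    The inverse of 12 mod 17 is 10 (since 12·10 = 120 = 7·17 + 1), so t ≡ 10·11 = 110 ≡ 8 (mod 17).
    Then x = 2 + 12·8 = 98, valid modulo lcm(12, 17) = 204: x ≡ 98 (mod 204).
  Combine with x ≡ 2 (mod 5); new modulus lcm = 1020.
    Write x = 98 + 204·t and substitute into x ≡ 2 (mod 5): 204·t ≡ 2 − 98 = -96 (mod 5).
    Reduce coefficients mod 5: 4·t ≡ 4 (mod 5).
    The inverse of 4 mod 5 is 4 (since 4·4 = 16 = 3·5 + 1), so t ≡ 4·4 = 16 ≡ 1 (mod 5).
    Then x = 98 + 204·1 = 302, valid modulo lcm(204, 5) = 1020: x ≡ 302 (mod 1020).
Verify against each original: 302 mod 4 = 2, 302 mod 3 = 2, 302 mod 17 = 13, 302 mod 5 = 2.

x ≡ 302 (mod 1020).


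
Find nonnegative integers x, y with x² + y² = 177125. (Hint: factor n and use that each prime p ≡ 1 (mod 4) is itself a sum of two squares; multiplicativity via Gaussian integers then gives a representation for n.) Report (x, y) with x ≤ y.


Step 1: Factor n = 177125 = 5^3 · 13 · 109.
Step 2: Check the mod-4 condition on each prime factor: 5 ≡ 1 (mod 4), exponent 3; 13 ≡ 1 (mod 4), exponent 1; 109 ≡ 1 (mod 4), exponent 1.
All primes ≡ 3 (mod 4) appear to even exponent (or don't appear), so by the two-squares theorem n IS expressible as a sum of two squares.
Step 3: Build a representation. Group n = k² · m with k = 5 and m = 5 · 13 · 109 = 7085 (a product of primes ≡ 1 (mod 4)); a representation of m scales to one of n via (k·x)² + (k·y)² = k²(x² + y²). Each prime p ≡ 1 (mod 4) is itself a sum of two squares; find a² by testing p − a² for a perfect square:
  5: 5 − 1² = 4 = 2² ⇒ 5 = 1² + 2².
  13: 13 − 1² = 12, 13 − 2² = 9 = 3² ⇒ 13 = 2² + 3².
  109: 109 − 1² = 108, 109 − 2² = 105, 109 − 3² = 100 = 10² ⇒ 109 = 3² + 10².
  Combine using the Brahmagupta–Fibonacci identity (a² + b²)(c² + d²) = (ac − bd)² + (ad + bc)² = (ac + bd)² + (ad − bc)²:
  5 · 13 = 65: from (1² + 2²)(2² + 3²), take (1·2 − 2·3, 1·3 + 2·2) = (2 − 6, 3 + 4) = (-4, 7); dropping signs (only squares matter) gives (4, 7); check 4² + 7² = 16 + 49 = 65 ✓.
  65 · 109 = 7085: from (4² + 7²)(3² + 10²), take (4·3 − 7·10, 4·10 + 7·3) = (12 − 70, 40 + 21) = (-58, 61); dropping signs (only squares matter) gives (58, 61); check 58² + 61² = 3364 + 3721 = 7085 ✓.
  Scale by k = 5: (5·58, 5·61) = (290, 305).
Step 4: Order so x ≤ y and verify: 290² + 305² = 84100 + 93025 = 177125 = n. ✓

n = 177125 = 290² + 305² (one valid representation with x ≤ y).


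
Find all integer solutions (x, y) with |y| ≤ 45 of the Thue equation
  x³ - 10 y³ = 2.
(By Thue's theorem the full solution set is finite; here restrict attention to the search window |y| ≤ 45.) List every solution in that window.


The equation is x³ - 10y³ = 2. For fixed y, x³ = 10·y³ + 2, so a solution requires the RHS to be a perfect cube.
Strategy: iterate y from -45 to 45, compute RHS = 10·y³ + 2, and check whether it is a (positive or negative) perfect cube.
Check small values of y:
  y = 0: RHS = 2 is not a perfect cube.
  y = 1: RHS = 12 is not a perfect cube.
  y = -1: RHS = -8 = (-2)³ ⇒ x = -2 works.
  y = 2: RHS = 82 is not a perfect cube.
  y = -2: RHS = -78 is not a perfect cube.
  y = 3: RHS = 272 is not a perfect cube.
  y = -3: RHS = -268 is not a perfect cube.
Continuing the search up to |y| = 45 finds no further solutions beyond those listed.
Collected solutions: (-2, -1).

Solutions (with |y| ≤ 45): (-2, -1).


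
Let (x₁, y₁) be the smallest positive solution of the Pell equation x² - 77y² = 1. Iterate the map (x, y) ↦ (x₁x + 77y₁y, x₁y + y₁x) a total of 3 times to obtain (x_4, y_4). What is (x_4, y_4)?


Step 1: Find the fundamental solution (x₁, y₁) of x² - 77y² = 1.
  Expand √77 as a continued fraction. a₀ = ⌊√77⌋ = 8; iterate m_{k+1} = d_k·a_k − m_k, d_{k+1} = (77 − m_{k+1}²)/d_k, a_{k+1} = ⌊(a₀ + m_{k+1})/d_{k+1}⌋ (starting m₀ = 0, d₀ = 1), with convergents p_k = a_k·p_{k-1} + p_{k-2}, q_k = a_k·q_{k-1} + q_{k-2} (p₋₁ = 1, q₋₁ = 0):
  k = 0: a₀ = 8; p₀/q₀ = 8/1; p₀² − 77·q₀² = 64 − 77 = -13.
  k = 1: m = 8, d = 13, a = ⌊(8 + 8)/13⌋ = 1; p/q = (1·8 + 1)/(1·1 + 0) = 9/1; p² − 77·q² = 81 − 77 = 4.
  k = 2: m = 5, d = 4, a = ⌊(8 + 5)/4⌋ = 3; p/q = (3·9 + 8)/(3·1 + 1) = 35/4; p² − 77·q² = 1225 − 1232 = -7.
  k = 3: m = 7, d = 7, a = ⌊(8 + 7)/7⌋ = 2; p/q = (2·35 + 9)/(2·4 + 1) = 79/9; p² − 77·q² = 6241 − 6237 = 4.
  k = 4: m = 7, d = 4, a = ⌊(8 + 7)/4⌋ = 3; p/q = (3·79 + 35)/(3·9 + 4) = 272/31; p² − 77·q² = 73984 − 73997 = -13.
  k = 5: m = 5, d = 13, a = ⌊(8 + 5)/13⌋ = 1; p/q = (1·272 + 79)/(1·31 + 9) = 351/40; p² − 77·q² = 123201 − 123200 = 1.
  The first convergent with p² − 77·q² = 1 gives the fundamental solution (x₁, y₁) = (351, 40).
Step 2: Apply the recurrence (x_{n+1}, y_{n+1}) = (x₁x_n + 77y₁y_n, x₁y_n + y₁x_n) repeatedly.
  From (x_1, y_1) = (351, 40): x_2 = 351·351 + 77·40·40 = 246401; y_2 = 351·40 + 40·351 = 28080.
  From (x_2, y_2) = (246401, 28080): x_3 = 351·246401 + 77·40·28080 = 172973151; y_3 = 351·28080 + 40·246401 = 19712120.
  From (x_3, y_3) = (172973151, 19712120): x_4 = 351·172973151 + 77·40·19712120 = 121426905601; y_4 = 351·19712120 + 40·172973151 = 13837880160.
Step 3: Verify x_4² - 77·y_4² = 14744493403834165171201 - 14744493403834165171200 = 1 (should be 1). ✓

(x_1, y_1) = (351, 40); (x_4, y_4) = (121426905601, 13837880160).


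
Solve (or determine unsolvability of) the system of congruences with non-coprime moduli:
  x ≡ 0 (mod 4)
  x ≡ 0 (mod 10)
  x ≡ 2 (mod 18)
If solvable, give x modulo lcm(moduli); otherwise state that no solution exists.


Moduli 4, 10, 18 are not pairwise coprime, so CRT works modulo lcm(m_i) when all pairwise compatibility conditions hold.
Pairwise compatibility: gcd(m_i, m_j) must divide a_i - a_j for every pair.
Merge one congruence at a time:
  Start: x ≡ 0 (mod 4).
  Combine with x ≡ 0 (mod 10): gcd(4, 10) = 2; 0 - 0 = 0, which IS divisible by 2, so compatible.
    Write x = 0 + 4·t and substitute into x ≡ 0 (mod 10): 4·t ≡ 0 − 0 = 0 (mod 10).
    Divide the congruence (and modulus) by g = 2: 2·t ≡ 0 (mod 5).
    The inverse of 2 mod 5 is 3 (since 2·3 = 6 = 1·5 + 1), so t ≡ 3·0 = 0 ≡ 0 (mod 5).
    Then x = 0 + 4·0 = 0, valid modulo lcm(4, 10) = 20: x ≡ 0 (mod 20).
  Combine with x ≡ 2 (mod 18): gcd(20, 18) = 2; 2 - 0 = 2, which IS divisible by 2, so compatible.
    Write x = 0 + 20·t and substitute into x ≡ 2 (mod 18): 20·t ≡ 2 − 0 = 2 (mod 18).
    Divide the congruence (and modulus) by g = 2: 10·t ≡ 1 (mod 9).
    Reduce coefficients mod 9: 1·t ≡ 1 (mod 9).
    So t ≡ 1 (mod 9).
    Then x = 0 + 20·1 = 20, valid modulo lcm(20, 18) = 180: x ≡ 20 (mod 180).
Verify: 20 mod 4 = 0, 20 mod 10 = 0, 20 mod 18 = 2.

x ≡ 20 (mod 180).


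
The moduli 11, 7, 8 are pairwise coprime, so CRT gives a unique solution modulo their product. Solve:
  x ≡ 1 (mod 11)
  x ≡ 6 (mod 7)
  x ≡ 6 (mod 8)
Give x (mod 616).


Moduli 11, 7, 8 are pairwise coprime; by CRT there is a unique solution modulo M = 11 · 7 · 8 = 616.
Solve pairwise, accumulating the modulus:
  Start with x ≡ 1 (mod 11).
  Combine with x ≡ 6 (mod 7): since gcd(11, 7) = 1, we get a unique residue mod 77.
    Write x = 1 + 11·t and substitute into x ≡ 6 (mod 7): 11·t ≡ 6 − 1 = 5 (mod 7).
    Reduce coefficients mod 7: 4·t ≡ 5 (mod 7).
    The inverse of 4 mod 7 is 2 (since 4·2 = 8 = 1·7 + 1), so t ≡ 2·5 = 10 ≡ 3 (mod 7).
    Then x = 1 + 11·3 = 34, valid modulo lcm(11, 7) = 77: x ≡ 34 (mod 77).
  Combine with x ≡ 6 (mod 8): since gcd(77, 8) = 1, we get a unique residue mod 616.
    Write x = 34 + 77·t and substitute into x ≡ 6 (mod 8): 77·t ≡ 6 − 34 = -28 (mod 8).
    Reduce coefficients mod 8: 5·t ≡ 4 (mod 8).
    The inverse of 5 mod 8 is 5 (since 5·5 = 25 = 3·8 + 1), so t ≡ 5·4 = 20 ≡ 4 (mod 8).
    Then x = 34 + 77·4 = 342, valid modulo lcm(77, 8) = 616: x ≡ 342 (mod 616).
Verify: 342 mod 11 = 1 ✓, 342 mod 7 = 6 ✓, 342 mod 8 = 6 ✓.

x ≡ 342 (mod 616).


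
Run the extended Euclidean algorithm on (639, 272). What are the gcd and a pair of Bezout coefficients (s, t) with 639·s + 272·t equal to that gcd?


Euclidean algorithm on (639, 272) — divide until remainder is 0:
  639 = 2 · 272 + 95
  272 = 2 · 95 + 82
  95 = 1 · 82 + 13
  82 = 6 · 13 + 4
  13 = 3 · 4 + 1
  4 = 4 · 1 + 0
gcd(639, 272) = 1.
Track Bezout coefficients alongside the remainders: start with r₀ = 639 = a·1 + b·0 (s = 1, t = 0) and r₁ = 272 = a·0 + b·1 (s = 0, t = 1); each new remainder r_{k+1} = r_{k-1} − q_k·r_k inherits s_{k+1} = s_{k-1} − q_k·s_k, t_{k+1} = t_{k-1} − q_k·t_k, so r_k = a·s_k + b·t_k at every step:
  q = 2: r = 95, s = 1 − 2·0 = 1, t = 0 − 2·1 = -2  (check: 639·1 + 272·(-2) = 95)
  q = 2: r = 82, s = 0 − 2·1 = -2, t = 1 − 2·(-2) = 5  (check: 639·(-2) + 272·5 = 82)
  q = 1: r = 13, s = 1 − 1·(-2) = 3, t = -2 − 1·5 = -7  (check: 639·3 + 272·(-7) = 13)
  q = 6: r = 4, s = -2 − 6·3 = -20, t = 5 − 6·(-7) = 47  (check: 639·(-20) + 272·47 = 4)
  q = 3: r = 1, s = 3 − 3·(-20) = 63, t = -7 − 3·47 = -148  (check: 639·63 + 272·(-148) = 1)
The row with r = 1 (the gcd) gives the Bezout coefficients s = 63, t = -148.
Result: 639 · (63) + 272 · (-148) = 1.

gcd(639, 272) = 1; s = 63, t = -148 (check: 639·63 + 272·(-148) = 1).
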